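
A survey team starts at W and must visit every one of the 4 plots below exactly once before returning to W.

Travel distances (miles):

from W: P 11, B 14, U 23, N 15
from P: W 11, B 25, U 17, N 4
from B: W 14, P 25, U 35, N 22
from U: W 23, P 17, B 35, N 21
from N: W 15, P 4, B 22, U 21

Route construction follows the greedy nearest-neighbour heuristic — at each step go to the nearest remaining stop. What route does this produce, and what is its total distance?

W → [P:11 / B:14 / N:15 / U:23] → P (11)
P → [N:4 / U:17 / B:25] → N (4)
N → [U:21 / B:22] → U (21)
U → [B:35] → B (35)
Return B→W: 14.
Total = 11 + 4 + 21 + 35 + 14 = 85.

85 miles along W → P → N → U → B → W.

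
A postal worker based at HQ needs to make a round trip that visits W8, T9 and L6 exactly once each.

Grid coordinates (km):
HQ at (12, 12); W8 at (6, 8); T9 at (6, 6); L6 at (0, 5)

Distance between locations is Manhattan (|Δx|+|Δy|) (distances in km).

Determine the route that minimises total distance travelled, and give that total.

With 3 stops there are 3!/2 = 3 distinct round trips (a route and its reverse cost the same).
HQ→W8→T9→L6→HQ: 10+2+7+19 = 38
HQ→W8→L6→T9→HQ: 10+9+7+12 = 38
HQ→T9→W8→L6→HQ: 12+2+9+19 = 42
The minimum is 38.
One optimal route: HQ → W8 → T9 → L6 → HQ (or its reverse).

38 km — the shortest possible round trip.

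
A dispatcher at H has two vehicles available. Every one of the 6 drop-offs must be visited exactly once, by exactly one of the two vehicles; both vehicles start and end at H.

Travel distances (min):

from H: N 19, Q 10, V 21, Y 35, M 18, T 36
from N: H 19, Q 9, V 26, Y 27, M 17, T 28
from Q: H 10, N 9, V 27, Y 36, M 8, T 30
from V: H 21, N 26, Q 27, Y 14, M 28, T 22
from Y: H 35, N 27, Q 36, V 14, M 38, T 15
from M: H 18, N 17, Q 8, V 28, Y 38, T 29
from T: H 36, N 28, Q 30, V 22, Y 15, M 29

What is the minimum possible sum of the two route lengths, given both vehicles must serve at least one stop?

Minimum combined distance: 133 min.

There are 2^5 − 1 = 31 ways to divide the 6 stops into two non-empty groups. For each, the best each vehicle can do is its own shortest tour through its group:
  {N} + {Q, V, Y, M, T}: 38 + 97 = 135
  {Q} + {N, V, Y, M, T}: 20 + 113 = 133
  {N, Q} + {V, Y, M, T}: 38 + 97 = 135
  {V} + {N, Q, Y, M, T}: 42 + 108 = 150
  {N, V} + {Q, Y, M, T}: 66 + 97 = 163
  {Q, V} + {N, Y, M, T}: 58 + 108 = 166
  … (31 splits in total)
Best: vehicle 1 H → Q → H = 20; vehicle 2 H → V → Y → T → N → M → H = 113; combined 133.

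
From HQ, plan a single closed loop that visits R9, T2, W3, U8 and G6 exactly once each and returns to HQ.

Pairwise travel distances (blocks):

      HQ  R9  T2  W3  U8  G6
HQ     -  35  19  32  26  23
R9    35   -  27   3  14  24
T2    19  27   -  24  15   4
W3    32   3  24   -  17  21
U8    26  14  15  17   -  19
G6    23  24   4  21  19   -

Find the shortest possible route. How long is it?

With 5 stops there are 5!/2 = 60 distinct round trips (a route and its reverse cost the same).
HQ-R9-T2-W3-U8-G6-HQ: 35+27+24+17+19+23 = 145
HQ-R9-T2-W3-G6-U8-HQ: 35+27+24+21+19+26 = 152
HQ-R9-T2-U8-W3-G6-HQ: 35+27+15+17+21+23 = 138
HQ-R9-T2-U8-G6-W3-HQ: 35+27+15+19+21+32 = 149
HQ-R9-T2-G6-W3-U8-HQ: 35+27+4+21+17+26 = 130
HQ-R9-T2-G6-U8-W3-HQ: 35+27+4+19+17+32 = 134
HQ-R9-W3-T2-U8-G6-HQ: 35+3+24+15+19+23 = 119
HQ-R9-W3-T2-G6-U8-HQ: 35+3+24+4+19+26 = 111
HQ-R9-W3-U8-T2-G6-HQ: 35+3+17+15+4+23 = 97
HQ-R9-W3-U8-G6-T2-HQ: 35+3+17+19+4+19 = 97
HQ-R9-W3-G6-T2-U8-HQ: 35+3+21+4+15+26 = 104
HQ-R9-W3-G6-U8-T2-HQ: 35+3+21+19+15+19 = 112
HQ-R9-U8-T2-W3-G6-HQ: 35+14+15+24+21+23 = 132
HQ-R9-U8-T2-G6-W3-HQ: 35+14+15+4+21+32 = 121
… (46 more)
HQ-T2-G6-W3-R9-U8-HQ: 19+4+21+3+14+26 = 87  ← best
The minimum is 87.
One optimal route: HQ → T2 → G6 → W3 → R9 → U8 → HQ (or its reverse).

Shortest round trip = 87 blocks.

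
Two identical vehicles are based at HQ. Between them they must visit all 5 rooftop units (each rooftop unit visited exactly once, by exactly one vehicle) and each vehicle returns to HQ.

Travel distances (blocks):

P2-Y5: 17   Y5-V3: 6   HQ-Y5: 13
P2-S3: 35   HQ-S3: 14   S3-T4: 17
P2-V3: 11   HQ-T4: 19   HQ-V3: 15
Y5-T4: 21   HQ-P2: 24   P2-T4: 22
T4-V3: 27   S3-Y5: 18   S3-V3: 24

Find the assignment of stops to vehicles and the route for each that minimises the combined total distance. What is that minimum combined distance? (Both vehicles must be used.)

Try each way of splitting the stops between the two vehicles (each non-empty) and, for each split, find the best tour for each vehicle:
  {P2} + {S3, Y5, T4, V3}: 48 + 73 = 121
  {S3} + {P2, Y5, T4, V3}: 28 + 71 = 99
  {P2, S3} + {Y5, T4, V3}: 73 + 61 = 134
  {Y5} + {P2, S3, T4, V3}: 26 + 79 = 105
  {P2, Y5} + {S3, T4, V3}: 54 + 73 = 127
  {S3, Y5} + {P2, T4, V3}: 45 + 67 = 112
  … (15 splits in total)
Best: vehicle 1 HQ → S3 → HQ = 28; vehicle 2 HQ → Y5 → V3 → P2 → T4 → HQ = 71; combined 99.

Minimum combined distance: 99 blocks.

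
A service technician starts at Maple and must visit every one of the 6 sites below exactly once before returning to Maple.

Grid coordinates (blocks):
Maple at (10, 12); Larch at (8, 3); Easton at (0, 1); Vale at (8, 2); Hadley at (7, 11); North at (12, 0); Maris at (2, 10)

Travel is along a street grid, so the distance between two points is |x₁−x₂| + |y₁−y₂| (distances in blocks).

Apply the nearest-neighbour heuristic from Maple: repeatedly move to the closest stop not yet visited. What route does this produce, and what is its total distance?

At Maple the remaining stops are Hadley 4, Maris 10, Larch 11, Vale 12, North 14, Easton 21; go to Hadley.
At Hadley the remaining stops are Maris 6, Larch 9, Vale 10, North 16, Easton 17; go to Maris.
At Maris the remaining stops are Easton 11, Larch 13, Vale 14, North 20; go to Easton.
At Easton the remaining stops are Vale 9, Larch 10, North 13; go to Vale.
At Vale the remaining stops are Larch 1, North 6; go to Larch.
At Larch the remaining stops are North 7; go to North.
Return North→Maple: 14.
Total = 4 + 6 + 11 + 9 + 1 + 7 + 14 = 52.

Total distance 52 blocks via the nearest-neighbour route Maple → Hadley → Maris → Easton → Vale → Larch → North → Maple.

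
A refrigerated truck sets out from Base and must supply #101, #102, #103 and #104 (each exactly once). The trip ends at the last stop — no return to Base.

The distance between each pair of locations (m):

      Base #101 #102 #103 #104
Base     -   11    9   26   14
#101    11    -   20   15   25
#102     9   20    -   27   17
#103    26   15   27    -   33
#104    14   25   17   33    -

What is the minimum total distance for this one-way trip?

Minimum one-way distance = 66 m.

There are 4! = 24 possible orderings.
Base - #101 - #102 - #103 - #104: 11+20+27+33 = 91
Base - #101 - #102 - #104 - #103: 11+20+17+33 = 81
Base - #101 - #103 - #102 - #104: 11+15+27+17 = 70
Base - #101 - #103 - #104 - #102: 11+15+33+17 = 76
Base - #101 - #104 - #102 - #103: 11+25+17+27 = 80
Base - #101 - #104 - #103 - #102: 11+25+33+27 = 96
Base - #102 - #101 - #103 - #104: 9+20+15+33 = 77
Base - #102 - #101 - #104 - #103: 9+20+25+33 = 87
Base - #102 - #103 - #101 - #104: 9+27+15+25 = 76
Base - #102 - #103 - #104 - #101: 9+27+33+25 = 94
Base - #102 - #104 - #101 - #103: 9+17+25+15 = 66
Base - #102 - #104 - #103 - #101: 9+17+33+15 = 74
Base - #103 - #101 - #102 - #104: 26+15+20+17 = 78
Base - #103 - #101 - #104 - #102: 26+15+25+17 = 83
… (10 more)
The minimum is 66.
One shortest path: Base → #102 → #104 → #101 → #103.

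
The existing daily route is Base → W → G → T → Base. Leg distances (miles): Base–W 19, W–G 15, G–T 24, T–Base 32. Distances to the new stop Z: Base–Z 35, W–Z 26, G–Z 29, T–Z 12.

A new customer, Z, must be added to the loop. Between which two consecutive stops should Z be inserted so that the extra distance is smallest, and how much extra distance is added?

Insertion cost between consecutive stops i–j is d(i,Z) + d(Z,j) − d(i,j):
  between Base and W: 35 + 26 − 19 = 42
  between W and G: 26 + 29 − 15 = 40
  between G and T: 29 + 12 − 24 = 17
  between T and Base: 12 + 35 − 32 = 15
Cheapest insertion is between T and Base, adding 15.
New total = 90 + 15 = 105.

Minimum extra distance: 15 miles, inserting Z between T and Base.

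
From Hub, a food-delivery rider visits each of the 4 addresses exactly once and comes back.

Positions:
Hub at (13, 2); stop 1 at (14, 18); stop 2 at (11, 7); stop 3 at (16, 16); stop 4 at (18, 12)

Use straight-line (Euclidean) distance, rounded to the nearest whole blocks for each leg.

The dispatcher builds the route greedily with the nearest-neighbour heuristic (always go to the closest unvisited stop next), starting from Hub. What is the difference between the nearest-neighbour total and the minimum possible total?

Hub: stop 2=5, stop 4=11, stop 3=14, stop 1=16 ⇒ stop 2
stop 2: stop 4=9, stop 3=10, stop 1=11 ⇒ stop 4
stop 4: stop 3=4, stop 1=7 ⇒ stop 3
stop 3: stop 1=3 ⇒ stop 1
NN route Hub → stop 2 → stop 4 → stop 3 → stop 1 → Hub costs 37.
Optimal: Hub → stop 2 → stop 1 → stop 3 → stop 4 → Hub costs 34 (by enumerating all 12 distinct tours).
Excess = 37 − 34 = 3.

The nearest-neighbour route is 3 blocks longer than optimal.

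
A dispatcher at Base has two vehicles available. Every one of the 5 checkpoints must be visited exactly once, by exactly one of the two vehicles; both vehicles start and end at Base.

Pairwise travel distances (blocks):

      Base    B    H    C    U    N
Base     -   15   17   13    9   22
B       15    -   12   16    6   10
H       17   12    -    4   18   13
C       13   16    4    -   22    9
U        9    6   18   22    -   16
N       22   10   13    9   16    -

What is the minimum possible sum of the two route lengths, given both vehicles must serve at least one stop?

73 blocks — the smallest possible combined total.

Try each way of splitting the stops between the two vehicles (each non-empty) and, for each split, find the best tour for each vehicle:
  {B} + {H, C, U, N}: 30 + 55 = 85
  {H} + {B, C, U, N}: 34 + 47 = 81
  {B, H} + {C, U, N}: 44 + 47 = 91
  {C} + {B, H, U, N}: 26 + 55 = 81
  {B, C} + {H, U, N}: 44 + 55 = 99
  {H, C} + {B, U, N}: 34 + 47 = 81
  … (15 splits in total)
  {U} + {B, H, C, N}: 18 + 55 = 73  ← best
Best: vehicle 1 Base → U → Base = 18; vehicle 2 Base → B → N → H → C → Base = 55; combined 73.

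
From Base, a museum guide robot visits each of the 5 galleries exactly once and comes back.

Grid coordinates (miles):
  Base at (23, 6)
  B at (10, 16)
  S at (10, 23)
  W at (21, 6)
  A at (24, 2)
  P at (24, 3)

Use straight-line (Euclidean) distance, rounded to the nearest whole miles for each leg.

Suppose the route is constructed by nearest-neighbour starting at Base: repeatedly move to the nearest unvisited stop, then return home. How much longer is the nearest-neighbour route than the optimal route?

Excess over optimum: 3 miles.

Base: W=2, P=3, A=4, B=16, S=21 ⇒ W
W: P=4, A=5, B=15, S=20 ⇒ P
P: A=1, B=19, S=24 ⇒ A
A: B=20, S=25 ⇒ B
B: S=7 ⇒ S
NN route Base → W → P → A → B → S → Base costs 55.
Optimal: Base → B → S → W → A → P → Base costs 52 (by enumerating all 60 distinct tours).
Excess = 55 − 52 = 3.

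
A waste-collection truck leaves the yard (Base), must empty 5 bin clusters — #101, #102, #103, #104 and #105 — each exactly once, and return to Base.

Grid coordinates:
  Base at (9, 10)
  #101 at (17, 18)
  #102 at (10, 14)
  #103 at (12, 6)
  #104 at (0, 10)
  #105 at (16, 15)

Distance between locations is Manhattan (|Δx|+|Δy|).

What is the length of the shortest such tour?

There are 60 distinct closed tours to check (reversals are equivalent).
Base→#101→#102→#103→#104→#105→Base: 16+11+10+16+21+12 = 86
Base→#101→#102→#103→#105→#104→Base: 16+11+10+13+21+9 = 80
Base→#101→#102→#104→#103→#105→Base: 16+11+14+16+13+12 = 82
Base→#101→#102→#104→#105→#103→Base: 16+11+14+21+13+7 = 82
Base→#101→#102→#105→#103→#104→Base: 16+11+7+13+16+9 = 72
Base→#101→#102→#105→#104→#103→Base: 16+11+7+21+16+7 = 78
Base→#101→#103→#102→#104→#105→Base: 16+17+10+14+21+12 = 90
Base→#101→#103→#102→#105→#104→Base: 16+17+10+7+21+9 = 80
Base→#101→#103→#104→#102→#105→Base: 16+17+16+14+7+12 = 82
Base→#101→#103→#104→#105→#102→Base: 16+17+16+21+7+5 = 82
Base→#101→#103→#105→#102→#104→Base: 16+17+13+7+14+9 = 76
Base→#101→#103→#105→#104→#102→Base: 16+17+13+21+14+5 = 86
Base→#101→#104→#102→#103→#105→Base: 16+25+14+10+13+12 = 90
Base→#101→#104→#102→#105→#103→Base: 16+25+14+7+13+7 = 82
… (46 more)
Base→#102→#101→#105→#103→#104→Base: 5+11+4+13+16+9 = 58  ← best
The minimum is 58.
One optimal route: Base → #102 → #101 → #105 → #103 → #104 → Base (or its reverse).

Minimum total distance: 58.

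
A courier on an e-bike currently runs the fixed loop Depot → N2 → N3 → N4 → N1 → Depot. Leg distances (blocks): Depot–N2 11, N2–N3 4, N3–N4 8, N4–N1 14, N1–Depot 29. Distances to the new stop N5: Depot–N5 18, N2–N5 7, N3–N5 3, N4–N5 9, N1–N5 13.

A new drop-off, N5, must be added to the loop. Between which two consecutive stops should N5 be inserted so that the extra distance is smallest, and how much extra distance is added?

Minimum extra distance: 2 blocks, inserting N5 between N1 and Depot.

Insertion cost between consecutive stops i–j is d(i,N5) + d(N5,j) − d(i,j):
  between Depot and N2: 18 + 7 − 11 = 14
  between N2 and N3: 7 + 3 − 4 = 6
  between N3 and N4: 3 + 9 − 8 = 4
  between N4 and N1: 9 + 13 − 14 = 8
  between N1 and Depot: 13 + 18 − 29 = 2
Cheapest insertion is between N1 and Depot, adding 2.
New total = 66 + 2 = 68.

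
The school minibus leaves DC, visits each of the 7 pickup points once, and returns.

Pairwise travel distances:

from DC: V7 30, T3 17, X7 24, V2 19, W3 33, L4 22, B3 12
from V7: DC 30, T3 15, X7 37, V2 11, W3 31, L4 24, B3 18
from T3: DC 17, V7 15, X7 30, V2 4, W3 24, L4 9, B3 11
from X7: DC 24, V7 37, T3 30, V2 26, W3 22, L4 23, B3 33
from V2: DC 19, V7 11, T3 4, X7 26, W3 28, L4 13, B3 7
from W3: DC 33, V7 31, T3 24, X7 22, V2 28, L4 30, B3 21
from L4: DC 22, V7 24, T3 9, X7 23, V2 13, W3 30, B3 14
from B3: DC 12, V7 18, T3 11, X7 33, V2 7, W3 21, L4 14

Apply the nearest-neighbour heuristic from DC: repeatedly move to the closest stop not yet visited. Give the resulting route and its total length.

DC → [B3:12 / T3:17 / V2:19 / L4:22 / X7:24 / V7:30 / W3:33] → B3 (12)
B3 → [V2:7 / T3:11 / L4:14 / V7:18 / W3:21 / X7:33] → V2 (7)
V2 → [T3:4 / V7:11 / L4:13 / X7:26 / W3:28] → T3 (4)
T3 → [L4:9 / V7:15 / W3:24 / X7:30] → L4 (9)
L4 → [X7:23 / V7:24 / W3:30] → X7 (23)
X7 → [W3:22 / V7:37] → W3 (22)
W3 → [V7:31] → V7 (31)
Return V7→DC: 30.
Total = 12 + 7 + 4 + 9 + 23 + 22 + 31 + 30 = 138.

138 along DC → B3 → V2 → T3 → L4 → X7 → W3 → V7 → DC.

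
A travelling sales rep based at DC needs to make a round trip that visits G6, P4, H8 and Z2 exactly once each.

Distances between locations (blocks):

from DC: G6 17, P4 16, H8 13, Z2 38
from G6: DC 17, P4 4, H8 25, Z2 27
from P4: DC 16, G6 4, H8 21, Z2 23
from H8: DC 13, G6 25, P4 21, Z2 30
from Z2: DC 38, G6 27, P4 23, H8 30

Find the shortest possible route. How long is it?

87 blocks — the shortest possible round trip.

There are 12 distinct closed tours to check (reversals are equivalent).
DC - G6 - P4 - H8 - Z2 - DC: 17+4+21+30+38 = 110
DC - G6 - P4 - Z2 - H8 - DC: 17+4+23+30+13 = 87
DC - G6 - H8 - P4 - Z2 - DC: 17+25+21+23+38 = 124
DC - G6 - H8 - Z2 - P4 - DC: 17+25+30+23+16 = 111
DC - G6 - Z2 - P4 - H8 - DC: 17+27+23+21+13 = 101
DC - G6 - Z2 - H8 - P4 - DC: 17+27+30+21+16 = 111
DC - P4 - G6 - H8 - Z2 - DC: 16+4+25+30+38 = 113
DC - P4 - G6 - Z2 - H8 - DC: 16+4+27+30+13 = 90
DC - P4 - H8 - G6 - Z2 - DC: 16+21+25+27+38 = 127
DC - P4 - Z2 - G6 - H8 - DC: 16+23+27+25+13 = 104
DC - H8 - G6 - P4 - Z2 - DC: 13+25+4+23+38 = 103
DC - H8 - P4 - G6 - Z2 - DC: 13+21+4+27+38 = 103
The minimum is 87.
One optimal route: DC → G6 → P4 → Z2 → H8 → DC (or its reverse).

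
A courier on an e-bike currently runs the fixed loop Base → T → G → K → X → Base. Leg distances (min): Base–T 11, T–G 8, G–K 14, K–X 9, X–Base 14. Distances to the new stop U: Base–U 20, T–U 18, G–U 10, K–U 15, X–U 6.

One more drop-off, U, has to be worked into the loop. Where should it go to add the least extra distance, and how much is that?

Insertion cost between consecutive stops i–j is d(i,U) + d(U,j) − d(i,j):
  between Base and T: 20 + 18 − 11 = 27
  between T and G: 18 + 10 − 8 = 20
  between G and K: 10 + 15 − 14 = 11
  between K and X: 15 + 6 − 9 = 12
  between X and Base: 6 + 20 − 14 = 12
Cheapest insertion is between G and K, adding 11.
New total = 56 + 11 = 67.

Minimum extra distance: 11 min, inserting U between G and K.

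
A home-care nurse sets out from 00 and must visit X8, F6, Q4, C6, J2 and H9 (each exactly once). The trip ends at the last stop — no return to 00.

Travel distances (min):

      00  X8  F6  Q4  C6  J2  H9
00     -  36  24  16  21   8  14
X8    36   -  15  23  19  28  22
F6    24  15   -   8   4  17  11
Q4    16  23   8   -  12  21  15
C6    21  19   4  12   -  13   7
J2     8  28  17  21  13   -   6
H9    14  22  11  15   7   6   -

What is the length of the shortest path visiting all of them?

There are 6! = 720 possible orderings.
00→X8→F6→Q4→C6→J2→H9: 36+15+8+12+13+6 = 90
00→X8→F6→Q4→C6→H9→J2: 36+15+8+12+7+6 = 84
00→X8→F6→Q4→J2→C6→H9: 36+15+8+21+13+7 = 100
00→X8→F6→Q4→J2→H9→C6: 36+15+8+21+6+7 = 93
00→X8→F6→Q4→H9→C6→J2: 36+15+8+15+7+13 = 94
00→X8→F6→Q4→H9→J2→C6: 36+15+8+15+6+13 = 93
00→X8→F6→C6→Q4→J2→H9: 36+15+4+12+21+6 = 94
00→X8→F6→C6→Q4→H9→J2: 36+15+4+12+15+6 = 88
… (712 more)
00→J2→H9→C6→F6→Q4→X8: 8+6+7+4+8+23 = 56  ← best
The minimum is 56.
One shortest path: 00 → J2 → H9 → C6 → F6 → Q4 → X8.

Minimum one-way distance = 56 min.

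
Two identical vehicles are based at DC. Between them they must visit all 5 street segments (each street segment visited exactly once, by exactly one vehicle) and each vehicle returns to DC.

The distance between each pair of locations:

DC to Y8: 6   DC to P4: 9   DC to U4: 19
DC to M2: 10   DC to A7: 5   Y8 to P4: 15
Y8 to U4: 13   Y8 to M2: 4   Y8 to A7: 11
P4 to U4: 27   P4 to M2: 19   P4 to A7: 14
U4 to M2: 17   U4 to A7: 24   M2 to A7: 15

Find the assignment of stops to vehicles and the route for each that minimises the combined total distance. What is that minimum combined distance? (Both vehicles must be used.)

Try each way of splitting the stops between the two vehicles (each non-empty) and, for each split, find the best tour for each vehicle:
  {Y8} + {P4, U4, M2, A7}: 12 + 73 = 85
  {P4} + {Y8, U4, M2, A7}: 18 + 56 = 74
  {Y8, P4} + {U4, M2, A7}: 30 + 56 = 86
  {U4} + {Y8, P4, M2, A7}: 38 + 48 = 86
  {Y8, U4} + {P4, M2, A7}: 38 + 48 = 86
  {P4, U4} + {Y8, M2, A7}: 55 + 30 = 85
  … (15 splits in total)
  {Y8, P4, U4, M2} + {A7}: 63 + 10 = 73  ← best
Best: vehicle 1 DC → Y8 → M2 → U4 → P4 → DC = 63; vehicle 2 DC → A7 → DC = 10; combined 73.

73 — the smallest possible combined total.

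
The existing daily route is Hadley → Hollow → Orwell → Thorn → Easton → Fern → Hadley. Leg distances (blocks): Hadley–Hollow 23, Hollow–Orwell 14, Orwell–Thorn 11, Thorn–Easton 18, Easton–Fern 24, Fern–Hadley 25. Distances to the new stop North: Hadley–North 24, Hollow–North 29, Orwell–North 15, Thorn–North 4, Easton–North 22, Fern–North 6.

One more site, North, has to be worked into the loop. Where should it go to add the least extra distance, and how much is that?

Minimum extra distance: 4 blocks, inserting North between Easton and Fern.

Insertion cost between consecutive stops i–j is d(i,North) + d(North,j) − d(i,j):
  between Hadley and Hollow: 24 + 29 − 23 = 30
  between Hollow and Orwell: 29 + 15 − 14 = 30
  between Orwell and Thorn: 15 + 4 − 11 = 8
  between Thorn and Easton: 4 + 22 − 18 = 8
  between Easton and Fern: 22 + 6 − 24 = 4
  between Fern and Hadley: 6 + 24 − 25 = 5
Cheapest insertion is between Easton and Fern, adding 4.
New total = 115 + 4 = 119.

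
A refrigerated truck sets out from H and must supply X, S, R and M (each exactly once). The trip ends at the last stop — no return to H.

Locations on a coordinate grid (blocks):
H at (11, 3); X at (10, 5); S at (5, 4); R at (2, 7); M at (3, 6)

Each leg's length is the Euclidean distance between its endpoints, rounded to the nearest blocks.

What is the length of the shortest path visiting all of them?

11 blocks — the minimum one-way total.

There are 4! = 24 possible orderings.
H - X - S - R - M: 2+5+4+1 = 12
H - X - S - M - R: 2+5+3+1 = 11
H - X - R - S - M: 2+8+4+3 = 17
H - X - R - M - S: 2+8+1+3 = 14
H - X - M - S - R: 2+7+3+4 = 16
H - X - M - R - S: 2+7+1+4 = 14
H - S - X - R - M: 6+5+8+1 = 20
H - S - X - M - R: 6+5+7+1 = 19
H - S - R - X - M: 6+4+8+7 = 25
H - S - R - M - X: 6+4+1+7 = 18
H - S - M - X - R: 6+3+7+8 = 24
H - S - M - R - X: 6+3+1+8 = 18
H - R - X - S - M: 10+8+5+3 = 26
H - R - X - M - S: 10+8+7+3 = 28
… (10 more)
The minimum is 11.
One shortest path: H → X → S → M → R.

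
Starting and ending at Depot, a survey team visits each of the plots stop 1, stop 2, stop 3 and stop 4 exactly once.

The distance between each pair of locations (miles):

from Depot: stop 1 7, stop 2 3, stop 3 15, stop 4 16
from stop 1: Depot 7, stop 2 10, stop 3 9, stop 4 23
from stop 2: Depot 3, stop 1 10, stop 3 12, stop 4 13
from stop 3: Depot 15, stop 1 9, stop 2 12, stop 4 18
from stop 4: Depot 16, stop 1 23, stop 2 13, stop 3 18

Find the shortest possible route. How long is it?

There are 12 distinct closed tours to check (reversals are equivalent).
Depot-stop 1-stop 2-stop 3-stop 4-Depot: 7+10+12+18+16 = 63
Depot-stop 1-stop 2-stop 4-stop 3-Depot: 7+10+13+18+15 = 63
Depot-stop 1-stop 3-stop 2-stop 4-Depot: 7+9+12+13+16 = 57
Depot-stop 1-stop 3-stop 4-stop 2-Depot: 7+9+18+13+3 = 50
Depot-stop 1-stop 4-stop 2-stop 3-Depot: 7+23+13+12+15 = 70
Depot-stop 1-stop 4-stop 3-stop 2-Depot: 7+23+18+12+3 = 63
Depot-stop 2-stop 1-stop 3-stop 4-Depot: 3+10+9+18+16 = 56
Depot-stop 2-stop 1-stop 4-stop 3-Depot: 3+10+23+18+15 = 69
Depot-stop 2-stop 3-stop 1-stop 4-Depot: 3+12+9+23+16 = 63
Depot-stop 2-stop 4-stop 1-stop 3-Depot: 3+13+23+9+15 = 63
Depot-stop 3-stop 1-stop 2-stop 4-Depot: 15+9+10+13+16 = 63
Depot-stop 3-stop 2-stop 1-stop 4-Depot: 15+12+10+23+16 = 76
The minimum is 50.
One optimal route: Depot → stop 1 → stop 3 → stop 4 → stop 2 → Depot (or its reverse).

50 miles — the shortest possible round trip.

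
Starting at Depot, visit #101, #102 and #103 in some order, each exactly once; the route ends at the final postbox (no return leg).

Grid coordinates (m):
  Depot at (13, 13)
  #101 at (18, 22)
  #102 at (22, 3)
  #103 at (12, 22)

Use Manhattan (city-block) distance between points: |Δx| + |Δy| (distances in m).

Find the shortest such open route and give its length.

There are 3! = 6 possible orderings.
Depot - #101 - #102 - #103: 14+23+29 = 66
Depot - #101 - #103 - #102: 14+6+29 = 49
Depot - #102 - #101 - #103: 19+23+6 = 48
Depot - #102 - #103 - #101: 19+29+6 = 54
Depot - #103 - #101 - #102: 10+6+23 = 39
Depot - #103 - #102 - #101: 10+29+23 = 62
The minimum is 39.
One shortest path: Depot → #103 → #101 → #102.

Shortest open route: 39 m.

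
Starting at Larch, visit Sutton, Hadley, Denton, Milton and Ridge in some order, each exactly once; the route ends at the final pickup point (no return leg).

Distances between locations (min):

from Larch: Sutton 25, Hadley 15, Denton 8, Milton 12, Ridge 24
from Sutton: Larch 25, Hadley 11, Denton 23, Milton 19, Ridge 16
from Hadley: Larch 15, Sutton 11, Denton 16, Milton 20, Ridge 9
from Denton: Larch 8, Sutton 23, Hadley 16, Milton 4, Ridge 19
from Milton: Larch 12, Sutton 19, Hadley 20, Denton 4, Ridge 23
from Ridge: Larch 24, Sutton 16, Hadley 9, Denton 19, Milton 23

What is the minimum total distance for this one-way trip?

Shortest open route: 51 min.

There are 5! = 120 possible orderings.
Larch→Sutton→Hadley→Denton→Milton→Ridge: 25+11+16+4+23 = 79
Larch→Sutton→Hadley→Denton→Ridge→Milton: 25+11+16+19+23 = 94
Larch→Sutton→Hadley→Milton→Denton→Ridge: 25+11+20+4+19 = 79
Larch→Sutton→Hadley→Milton→Ridge→Denton: 25+11+20+23+19 = 98
Larch→Sutton→Hadley→Ridge→Denton→Milton: 25+11+9+19+4 = 68
Larch→Sutton→Hadley→Ridge→Milton→Denton: 25+11+9+23+4 = 72
Larch→Sutton→Denton→Hadley→Milton→Ridge: 25+23+16+20+23 = 107
Larch→Sutton→Denton→Hadley→Ridge→Milton: 25+23+16+9+23 = 96
Larch→Sutton→Denton→Milton→Hadley→Ridge: 25+23+4+20+9 = 81
Larch→Sutton→Denton→Milton→Ridge→Hadley: 25+23+4+23+9 = 84
Larch→Sutton→Denton→Ridge→Hadley→Milton: 25+23+19+9+20 = 96
Larch→Sutton→Denton→Ridge→Milton→Hadley: 25+23+19+23+20 = 110
Larch→Sutton→Milton→Hadley→Denton→Ridge: 25+19+20+16+19 = 99
Larch→Sutton→Milton→Hadley→Ridge→Denton: 25+19+20+9+19 = 92
… (106 more)
Larch→Denton→Milton→Sutton→Hadley→Ridge: 8+4+19+11+9 = 51  ← best
The minimum is 51.
One shortest path: Larch → Denton → Milton → Sutton → Hadley → Ridge.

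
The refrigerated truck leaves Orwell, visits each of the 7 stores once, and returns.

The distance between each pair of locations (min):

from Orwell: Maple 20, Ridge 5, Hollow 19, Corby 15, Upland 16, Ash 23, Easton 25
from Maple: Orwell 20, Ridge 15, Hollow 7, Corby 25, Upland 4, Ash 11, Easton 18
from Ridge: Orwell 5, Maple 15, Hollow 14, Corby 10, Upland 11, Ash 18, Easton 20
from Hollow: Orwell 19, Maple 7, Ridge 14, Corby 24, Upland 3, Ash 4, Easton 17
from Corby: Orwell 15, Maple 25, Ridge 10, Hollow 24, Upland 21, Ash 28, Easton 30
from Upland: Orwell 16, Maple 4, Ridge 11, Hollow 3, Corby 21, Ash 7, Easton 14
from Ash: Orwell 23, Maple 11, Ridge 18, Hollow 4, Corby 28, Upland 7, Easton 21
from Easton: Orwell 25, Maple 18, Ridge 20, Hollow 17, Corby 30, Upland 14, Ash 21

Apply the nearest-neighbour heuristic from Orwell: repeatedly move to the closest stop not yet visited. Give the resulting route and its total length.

Orwell → [Ridge:5 / Corby:15 / Upland:16 / Hollow:19 / Maple:20 / Ash:23 / Easton:25] → Ridge (5)
Ridge → [Corby:10 / Upland:11 / Hollow:14 / Maple:15 / Ash:18 / Easton:20] → Corby (10)
Corby → [Upland:21 / Hollow:24 / Maple:25 / Ash:28 / Easton:30] → Upland (21)
Upland → [Hollow:3 / Maple:4 / Ash:7 / Easton:14] → Hollow (3)
Hollow → [Ash:4 / Maple:7 / Easton:17] → Ash (4)
Ash → [Maple:11 / Easton:21] → Maple (11)
Maple → [Easton:18] → Easton (18)
Return Easton→Orwell: 25.
Total = 5 + 10 + 21 + 3 + 4 + 11 + 18 + 25 = 97.

Nearest-neighbour total = 97 min; route Orwell → Ridge → Corby → Upland → Hollow → Ash → Maple → Easton → Orwell.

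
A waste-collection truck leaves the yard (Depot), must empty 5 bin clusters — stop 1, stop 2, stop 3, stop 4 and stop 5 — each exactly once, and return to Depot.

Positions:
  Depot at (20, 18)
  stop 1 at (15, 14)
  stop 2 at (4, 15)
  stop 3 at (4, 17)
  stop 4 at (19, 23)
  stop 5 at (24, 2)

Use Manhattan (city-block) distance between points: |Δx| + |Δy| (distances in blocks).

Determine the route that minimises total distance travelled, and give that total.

Depot → stop 1 → stop 2 → stop 3 → stop 4 → stop 5 → Depot: 9+12+2+21+26+20 = 90
Depot → stop 1 → stop 2 → stop 3 → stop 5 → stop 4 → Depot: 9+12+2+35+26+6 = 90
Depot → stop 1 → stop 2 → stop 4 → stop 3 → stop 5 → Depot: 9+12+23+21+35+20 = 120
Depot → stop 1 → stop 2 → stop 4 → stop 5 → stop 3 → Depot: 9+12+23+26+35+17 = 122
Depot → stop 1 → stop 2 → stop 5 → stop 3 → stop 4 → Depot: 9+12+33+35+21+6 = 116
Depot → stop 1 → stop 2 → stop 5 → stop 4 → stop 3 → Depot: 9+12+33+26+21+17 = 118
Depot → stop 1 → stop 3 → stop 2 → stop 4 → stop 5 → Depot: 9+14+2+23+26+20 = 94
Depot → stop 1 → stop 3 → stop 2 → stop 5 → stop 4 → Depot: 9+14+2+33+26+6 = 90
Depot → stop 1 → stop 3 → stop 4 → stop 2 → stop 5 → Depot: 9+14+21+23+33+20 = 120
Depot → stop 1 → stop 3 → stop 4 → stop 5 → stop 2 → Depot: 9+14+21+26+33+19 = 122
Depot → stop 1 → stop 3 → stop 5 → stop 2 → stop 4 → Depot: 9+14+35+33+23+6 = 120
Depot → stop 1 → stop 3 → stop 5 → stop 4 → stop 2 → Depot: 9+14+35+26+23+19 = 126
Depot → stop 1 → stop 4 → stop 2 → stop 3 → stop 5 → Depot: 9+13+23+2+35+20 = 102
Depot → stop 1 → stop 4 → stop 2 → stop 5 → stop 3 → Depot: 9+13+23+33+35+17 = 130
… (46 more)
Depot → stop 4 → stop 3 → stop 2 → stop 1 → stop 5 → Depot: 6+21+2+12+21+20 = 82  ← best
The minimum is 82.
One optimal route: Depot → stop 4 → stop 3 → stop 2 → stop 1 → stop 5 → Depot (or its reverse).

Minimum total distance: 82 blocks.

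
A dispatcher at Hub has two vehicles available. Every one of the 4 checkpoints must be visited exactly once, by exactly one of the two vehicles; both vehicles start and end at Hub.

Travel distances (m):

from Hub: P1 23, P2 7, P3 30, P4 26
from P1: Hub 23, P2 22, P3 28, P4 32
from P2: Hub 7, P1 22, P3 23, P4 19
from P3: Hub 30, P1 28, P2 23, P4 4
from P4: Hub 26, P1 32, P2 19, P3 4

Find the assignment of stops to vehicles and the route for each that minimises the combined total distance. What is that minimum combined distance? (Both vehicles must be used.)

Minimum combined distance: 95 m.

Check every non-empty split of the stops between the two vehicles; for each half take its own optimal tour:
  {P1} + {P2, P3, P4}: 46 + 60 = 106
  {P2} + {P1, P3, P4}: 14 + 81 = 95
  {P1, P2} + {P3, P4}: 52 + 60 = 112
  {P3} + {P1, P2, P4}: 60 + 81 = 141
  {P1, P3} + {P2, P4}: 81 + 52 = 133
  {P2, P3} + {P1, P4}: 60 + 81 = 141
  … (7 splits in total)
Best: vehicle 1 Hub → P2 → Hub = 14; vehicle 2 Hub → P1 → P3 → P4 → Hub = 81; combined 95.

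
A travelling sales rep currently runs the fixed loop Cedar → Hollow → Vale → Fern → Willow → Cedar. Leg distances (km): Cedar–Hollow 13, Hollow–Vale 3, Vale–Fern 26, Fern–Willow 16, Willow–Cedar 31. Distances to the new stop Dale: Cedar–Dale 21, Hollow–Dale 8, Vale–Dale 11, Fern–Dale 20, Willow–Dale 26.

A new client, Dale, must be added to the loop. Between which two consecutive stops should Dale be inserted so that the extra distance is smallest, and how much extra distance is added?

Adding 5 km by placing Dale on the Vale–Fern leg.

Insertion cost between consecutive stops i–j is d(i,Dale) + d(Dale,j) − d(i,j):
  between Cedar and Hollow: 21 + 8 − 13 = 16
  between Hollow and Vale: 8 + 11 − 3 = 16
  between Vale and Fern: 11 + 20 − 26 = 5
  between Fern and Willow: 20 + 26 − 16 = 30
  between Willow and Cedar: 26 + 21 − 31 = 16
Cheapest insertion is between Vale and Fern, adding 5.
New total = 89 + 5 = 94.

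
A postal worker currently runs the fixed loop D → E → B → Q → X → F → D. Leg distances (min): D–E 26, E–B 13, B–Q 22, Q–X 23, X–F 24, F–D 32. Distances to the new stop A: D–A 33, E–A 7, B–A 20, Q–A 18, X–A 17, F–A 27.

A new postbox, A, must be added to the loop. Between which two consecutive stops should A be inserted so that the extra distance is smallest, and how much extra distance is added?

Insertion cost between consecutive stops i–j is d(i,A) + d(A,j) − d(i,j):
  between D and E: 33 + 7 − 26 = 14
  between E and B: 7 + 20 − 13 = 14
  between B and Q: 20 + 18 − 22 = 16
  between Q and X: 18 + 17 − 23 = 12
  between X and F: 17 + 27 − 24 = 20
  between F and D: 27 + 33 − 32 = 28
Cheapest insertion is between Q and X, adding 12.
New total = 140 + 12 = 152.

Minimum extra distance: 12 min, inserting A between Q and X.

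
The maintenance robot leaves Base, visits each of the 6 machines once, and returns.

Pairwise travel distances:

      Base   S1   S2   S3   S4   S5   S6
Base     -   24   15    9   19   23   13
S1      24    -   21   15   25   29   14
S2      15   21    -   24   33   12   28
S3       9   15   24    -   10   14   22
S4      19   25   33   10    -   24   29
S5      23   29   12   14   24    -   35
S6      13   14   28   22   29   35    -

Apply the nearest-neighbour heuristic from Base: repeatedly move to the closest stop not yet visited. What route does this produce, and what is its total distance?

At Base the remaining stops are S3 9, S6 13, S2 15, S4 19, S5 23, S1 24; go to S3.
At S3 the remaining stops are S4 10, S5 14, S1 15, S6 22, S2 24; go to S4.
At S4 the remaining stops are S5 24, S1 25, S6 29, S2 33; go to S5.
At S5 the remaining stops are S2 12, S1 29, S6 35; go to S2.
At S2 the remaining stops are S1 21, S6 28; go to S1.
At S1 the remaining stops are S6 14; go to S6.
Return S6→Base: 13.
Total = 9 + 10 + 24 + 12 + 21 + 14 + 13 = 103.

Total distance 103 via the nearest-neighbour route Base → S3 → S4 → S5 → S2 → S1 → S6 → Base.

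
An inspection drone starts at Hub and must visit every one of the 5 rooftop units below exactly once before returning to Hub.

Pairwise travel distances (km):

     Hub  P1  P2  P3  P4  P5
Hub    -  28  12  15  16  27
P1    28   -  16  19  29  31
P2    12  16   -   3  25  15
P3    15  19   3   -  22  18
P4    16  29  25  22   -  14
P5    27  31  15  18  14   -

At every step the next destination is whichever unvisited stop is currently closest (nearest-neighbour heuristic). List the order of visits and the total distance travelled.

Nearest-neighbour total = 104 km; route Hub → P2 → P3 → P5 → P4 → P1 → Hub.

Hub → [P2:12 / P3:15 / P4:16 / P5:27 / P1:28] → P2 (12)
P2 → [P3:3 / P5:15 / P1:16 / P4:25] → P3 (3)
P3 → [P5:18 / P1:19 / P4:22] → P5 (18)
P5 → [P4:14 / P1:31] → P4 (14)
P4 → [P1:29] → P1 (29)
Return P1→Hub: 28.
Total = 12 + 3 + 18 + 14 + 29 + 28 = 104.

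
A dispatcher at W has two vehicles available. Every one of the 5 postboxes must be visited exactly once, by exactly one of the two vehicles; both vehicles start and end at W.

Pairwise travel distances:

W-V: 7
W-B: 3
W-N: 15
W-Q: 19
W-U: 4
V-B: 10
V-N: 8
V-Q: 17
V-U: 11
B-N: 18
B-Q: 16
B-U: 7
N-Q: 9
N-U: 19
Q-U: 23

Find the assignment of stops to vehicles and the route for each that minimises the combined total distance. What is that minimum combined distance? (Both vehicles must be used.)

Minimum combined distance: 51.

There are 2^4 − 1 = 15 ways to divide the 5 stops into two non-empty groups. For each, the best each vehicle can do is its own shortest tour through its group:
  {V} + {B, N, Q, U}: 14 + 51 = 65
  {B} + {V, N, Q, U}: 6 + 51 = 57
  {V, B} + {N, Q, U}: 20 + 51 = 71
  {N} + {V, B, Q, U}: 30 + 51 = 81
  {V, N} + {B, Q, U}: 30 + 46 = 76
  {B, N} + {V, Q, U}: 36 + 51 = 87
  … (15 splits in total)
  {V, B, N, Q} + {U}: 43 + 8 = 51  ← best
Best: vehicle 1 W → V → N → Q → B → W = 43; vehicle 2 W → U → W = 8; combined 51.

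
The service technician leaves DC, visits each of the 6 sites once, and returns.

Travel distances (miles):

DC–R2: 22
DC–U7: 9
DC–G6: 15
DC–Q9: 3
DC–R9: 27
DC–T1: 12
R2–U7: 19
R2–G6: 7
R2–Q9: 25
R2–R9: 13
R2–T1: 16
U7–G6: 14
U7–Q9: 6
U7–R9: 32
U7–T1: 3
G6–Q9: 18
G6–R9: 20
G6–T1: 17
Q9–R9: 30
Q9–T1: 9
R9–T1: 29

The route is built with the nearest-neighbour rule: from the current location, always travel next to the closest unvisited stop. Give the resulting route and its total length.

Total distance 82 miles via the nearest-neighbour route DC → Q9 → U7 → T1 → R2 → G6 → R9 → DC.

At DC the remaining stops are Q9 3, U7 9, T1 12, G6 15, R2 22, R9 27; go to Q9.
At Q9 the remaining stops are U7 6, T1 9, G6 18, R2 25, R9 30; go to U7.
At U7 the remaining stops are T1 3, G6 14, R2 19, R9 32; go to T1.
At T1 the remaining stops are R2 16, G6 17, R9 29; go to R2.
At R2 the remaining stops are G6 7, R9 13; go to G6.
At G6 the remaining stops are R9 20; go to R9.
Return R9→DC: 27.
Total = 3 + 6 + 3 + 16 + 7 + 20 + 27 = 82.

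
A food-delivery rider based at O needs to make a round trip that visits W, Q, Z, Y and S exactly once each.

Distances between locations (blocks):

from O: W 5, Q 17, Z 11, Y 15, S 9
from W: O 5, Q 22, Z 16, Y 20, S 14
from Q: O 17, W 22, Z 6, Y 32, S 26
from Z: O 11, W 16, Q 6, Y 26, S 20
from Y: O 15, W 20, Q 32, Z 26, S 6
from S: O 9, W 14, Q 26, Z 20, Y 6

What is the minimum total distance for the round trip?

Minimum total distance: 74 blocks.

There are 60 distinct closed tours to check (reversals are equivalent).
O→W→Q→Z→Y→S→O: 5+22+6+26+6+9 = 74
O→W→Q→Z→S→Y→O: 5+22+6+20+6+15 = 74
O→W→Q→Y→Z→S→O: 5+22+32+26+20+9 = 114
O→W→Q→Y→S→Z→O: 5+22+32+6+20+11 = 96
O→W→Q→S→Z→Y→O: 5+22+26+20+26+15 = 114
O→W→Q→S→Y→Z→O: 5+22+26+6+26+11 = 96
O→W→Z→Q→Y→S→O: 5+16+6+32+6+9 = 74
O→W→Z→Q→S→Y→O: 5+16+6+26+6+15 = 74
O→W→Z→Y→Q→S→O: 5+16+26+32+26+9 = 114
O→W→Z→Y→S→Q→O: 5+16+26+6+26+17 = 96
O→W→Z→S→Q→Y→O: 5+16+20+26+32+15 = 114
O→W→Z→S→Y→Q→O: 5+16+20+6+32+17 = 96
O→W→Y→Q→Z→S→O: 5+20+32+6+20+9 = 92
O→W→Y→Q→S→Z→O: 5+20+32+26+20+11 = 114
… (46 more)
The minimum is 74.
One optimal route: O → W → Q → Z → Y → S → O (or its reverse).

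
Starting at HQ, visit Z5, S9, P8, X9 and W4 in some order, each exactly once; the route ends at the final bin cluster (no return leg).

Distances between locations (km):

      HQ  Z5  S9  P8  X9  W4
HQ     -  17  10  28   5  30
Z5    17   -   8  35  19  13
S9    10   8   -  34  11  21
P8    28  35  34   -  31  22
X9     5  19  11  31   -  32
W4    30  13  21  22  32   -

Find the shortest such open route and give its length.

59 km — the minimum one-way total.

There are 5! = 120 possible orderings.
HQ→Z5→S9→P8→X9→W4: 17+8+34+31+32 = 122
HQ→Z5→S9→P8→W4→X9: 17+8+34+22+32 = 113
HQ→Z5→S9→X9→P8→W4: 17+8+11+31+22 = 89
HQ→Z5→S9→X9→W4→P8: 17+8+11+32+22 = 90
HQ→Z5→S9→W4→P8→X9: 17+8+21+22+31 = 99
HQ→Z5→S9→W4→X9→P8: 17+8+21+32+31 = 109
HQ→Z5→P8→S9→X9→W4: 17+35+34+11+32 = 129
HQ→Z5→P8→S9→W4→X9: 17+35+34+21+32 = 139
HQ→Z5→P8→X9→S9→W4: 17+35+31+11+21 = 115
HQ→Z5→P8→X9→W4→S9: 17+35+31+32+21 = 136
HQ→Z5→P8→W4→S9→X9: 17+35+22+21+11 = 106
HQ→Z5→P8→W4→X9→S9: 17+35+22+32+11 = 117
HQ→Z5→X9→S9→P8→W4: 17+19+11+34+22 = 103
HQ→Z5→X9→S9→W4→P8: 17+19+11+21+22 = 90
… (106 more)
HQ→X9→S9→Z5→W4→P8: 5+11+8+13+22 = 59  ← best
The minimum is 59.
One shortest path: HQ → X9 → S9 → Z5 → W4 → P8.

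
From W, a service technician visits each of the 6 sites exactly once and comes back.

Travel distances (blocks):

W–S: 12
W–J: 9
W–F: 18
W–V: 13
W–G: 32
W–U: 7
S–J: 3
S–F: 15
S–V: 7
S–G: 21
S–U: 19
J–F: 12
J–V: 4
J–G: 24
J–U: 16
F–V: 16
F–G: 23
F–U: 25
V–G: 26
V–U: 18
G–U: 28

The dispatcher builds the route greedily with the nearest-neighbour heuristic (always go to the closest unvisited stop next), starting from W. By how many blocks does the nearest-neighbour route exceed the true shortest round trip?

The nearest-neighbour route is 11 blocks longer than optimal.

W: U=7, J=9, S=12, V=13, F=18, G=32 ⇒ U
U: J=16, V=18, S=19, F=25, G=28 ⇒ J
J: S=3, V=4, F=12, G=24 ⇒ S
S: V=7, F=15, G=21 ⇒ V
V: F=16, G=26 ⇒ F
F: G=23 ⇒ G
NN route W → U → J → S → V → F → G → W costs 104.
Optimal: W → S → J → V → F → G → U → W costs 93 (by enumerating all 360 distinct tours).
Excess = 104 − 93 = 11.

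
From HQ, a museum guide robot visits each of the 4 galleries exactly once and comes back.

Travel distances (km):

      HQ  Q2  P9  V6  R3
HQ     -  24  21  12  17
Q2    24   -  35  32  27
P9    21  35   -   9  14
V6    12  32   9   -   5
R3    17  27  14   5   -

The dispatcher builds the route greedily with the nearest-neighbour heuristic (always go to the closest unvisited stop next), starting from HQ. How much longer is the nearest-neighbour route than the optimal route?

HQ: V6=12, R3=17, P9=21, Q2=24 ⇒ V6
V6: R3=5, P9=9, Q2=32 ⇒ R3
R3: P9=14, Q2=27 ⇒ P9
P9: Q2=35 ⇒ Q2
NN route HQ → V6 → R3 → P9 → Q2 → HQ costs 90.
Optimal: HQ → Q2 → R3 → P9 → V6 → HQ costs 86 (by enumerating all 12 distinct tours).
Excess = 90 − 86 = 4.

The nearest-neighbour route is 4 km longer than optimal.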